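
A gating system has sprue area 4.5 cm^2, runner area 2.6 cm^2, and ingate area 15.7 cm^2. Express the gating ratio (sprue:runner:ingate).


Sprue:Runner:Ingate = 1 : 2.6/4.5 : 15.7/4.5 = 1:0.58:3.49

Final answer: 1:0.58:3.49


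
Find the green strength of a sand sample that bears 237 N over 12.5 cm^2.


Formula: Compressive Strength = Force / Area
Strength = 237 N / 12.5 cm^2 = 18.9600 N/cm^2

18.9600 N/cm^2


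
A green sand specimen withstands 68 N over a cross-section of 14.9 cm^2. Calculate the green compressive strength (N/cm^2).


Formula: Compressive Strength = Force / Area
Strength = 68 N / 14.9 cm^2 = 4.5638 N/cm^2


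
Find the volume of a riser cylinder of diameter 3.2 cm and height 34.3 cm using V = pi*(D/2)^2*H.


Formula: V = pi * (D/2)^2 * H  (cylinder volume)
Radius = D/2 = 3.2/2 = 1.6 cm
V = pi * 1.6^2 * 34.3 = 275.8570 cm^3


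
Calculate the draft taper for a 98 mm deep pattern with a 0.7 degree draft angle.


Formula: taper = depth * tan(draft_angle)
tan(0.7 deg) = 0.0122179
taper = 98 mm * 0.0122179 = 1.1974 mm


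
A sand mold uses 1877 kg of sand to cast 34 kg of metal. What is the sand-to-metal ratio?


Formula: Sand-to-Metal Ratio = W_sand / W_metal
Ratio = 1877 kg / 34 kg = 55.2059

Final answer: 55.2059


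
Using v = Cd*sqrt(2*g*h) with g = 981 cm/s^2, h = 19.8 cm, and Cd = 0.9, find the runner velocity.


Formula: v = Cd * sqrt(2 * g * h)  (Torricelli with discharge coefficient)
2*g*h = 2 * 981 * 19.8 = 38847.6 cm^2/s^2
sqrt(38847.6) = 197.09795 cm/s
v = 0.9 * 197.09795 = 177.3882 cm/s


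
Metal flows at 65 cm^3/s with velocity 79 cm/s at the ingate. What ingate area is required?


Formula: A_ingate = Q / v  (continuity equation)
A = 65 cm^3/s / 79 cm/s = 0.8228 cm^2

0.8228 cm^2


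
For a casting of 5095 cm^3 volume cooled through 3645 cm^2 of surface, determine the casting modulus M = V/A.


Formula: Casting Modulus M = V / A
M = 5095 cm^3 / 3645 cm^2 = 1.3978 cm

Answer: 1.3978 cm


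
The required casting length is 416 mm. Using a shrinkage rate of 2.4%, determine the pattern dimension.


Formula: L_pattern = L_casting * (1 + shrinkage_rate/100)
Shrinkage factor = 1 + 2.4/100 = 1.024
L_pattern = 416 mm * 1.024 = 425.9840 mm

Final answer: 425.9840 mm


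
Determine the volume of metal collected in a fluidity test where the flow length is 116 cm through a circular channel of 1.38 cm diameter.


Formula: V = pi * (d/2)^2 * L  (cylinder volume)
Radius = 1.38/2 = 0.69 cm
V = pi * 0.69^2 * 116 = 173.5026 cm^3

Final answer: 173.5026 cm^3


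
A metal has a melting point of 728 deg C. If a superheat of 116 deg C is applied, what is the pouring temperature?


Formula: T_pour = T_melt + Superheat
T_pour = 728 + 116 = 844 deg C

Answer: 844 deg C


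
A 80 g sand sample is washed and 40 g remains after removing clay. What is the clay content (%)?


Formula: Clay% = (W_total - W_washed) / W_total * 100
Clay mass = 80 - 40 = 40 g
Clay% = 40 / 80 * 100 = 50.0000%

Answer: 50.0000%


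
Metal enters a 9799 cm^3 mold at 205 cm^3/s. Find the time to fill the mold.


Formula: t_fill = V_mold / Q_flow
t = 9799 cm^3 / 205 cm^3/s = 47.8000 s

47.8000 s


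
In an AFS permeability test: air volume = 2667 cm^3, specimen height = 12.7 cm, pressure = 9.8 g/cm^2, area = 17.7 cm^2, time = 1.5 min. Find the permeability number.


Formula: Permeability Number P = (V * H) / (p * A * t)
Numerator: V * H = 2667 * 12.7 = 33870.9
Denominator: p * A * t = 9.8 * 17.7 * 1.5 = 260.19
P = 33870.9 / 260.19 = 130.1776

Final answer: 130.1776


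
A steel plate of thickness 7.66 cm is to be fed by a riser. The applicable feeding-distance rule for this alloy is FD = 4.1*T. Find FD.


Formula: FD = 4.1 * T  (riser feeding-distance rule)
FD = 4.1 * 7.66 cm = 31.4060 cm


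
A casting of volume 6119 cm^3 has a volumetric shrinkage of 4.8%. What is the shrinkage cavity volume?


Formula: V_shrink = V_casting * shrinkage_pct / 100
V_shrink = 6119 cm^3 * 4.8 / 100 = 293.7120 cm^3


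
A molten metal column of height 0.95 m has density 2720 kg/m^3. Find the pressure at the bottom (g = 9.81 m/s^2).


Formula: P = rho * g * h
rho * g = 2720 * 9.81 = 26683.2 N/m^3
P = 26683.2 * 0.95 = 25349.0400 Pa

Final answer: 25349.0400 Pa


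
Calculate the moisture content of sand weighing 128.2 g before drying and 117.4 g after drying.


Formula: MC = (W_wet - W_dry) / W_wet * 100
Water mass = 128.2 - 117.4 = 10.8 g
MC = 10.8 / 128.2 * 100 = 8.4243%

Answer: 8.4243%


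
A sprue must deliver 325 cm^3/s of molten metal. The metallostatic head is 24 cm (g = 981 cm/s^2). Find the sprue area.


Formula: v = sqrt(2*g*h), A = Q/v
Velocity: v = sqrt(2 * 981 * 24) = sqrt(47088) = 216.9977 cm/s
Sprue area: A = Q / v = 325 / 216.9977 = 1.4977 cm^2

Answer: 1.4977 cm^2


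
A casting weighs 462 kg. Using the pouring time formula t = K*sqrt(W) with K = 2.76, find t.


Formula: t = K * sqrt(W)
sqrt(W) = sqrt(462) = 21.49419
t = 2.76 * 21.49419 = 59.3240 s

59.3240 s


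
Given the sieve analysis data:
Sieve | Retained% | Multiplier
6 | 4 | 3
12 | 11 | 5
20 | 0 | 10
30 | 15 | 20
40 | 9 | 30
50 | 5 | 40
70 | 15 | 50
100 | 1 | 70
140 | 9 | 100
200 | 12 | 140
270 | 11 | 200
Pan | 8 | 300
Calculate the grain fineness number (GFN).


Formula: GFN = sum(pct * multiplier) / sum(pct)
sum(pct * multiplier) = 8837
sum(pct) = 100
GFN = 8837 / 100 = 88.37

Final answer: 88.37


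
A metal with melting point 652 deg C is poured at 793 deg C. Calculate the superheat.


Formula: Superheat = T_pour - T_melt
Superheat = 793 - 652 = 141 deg C

Final answer: 141 deg C


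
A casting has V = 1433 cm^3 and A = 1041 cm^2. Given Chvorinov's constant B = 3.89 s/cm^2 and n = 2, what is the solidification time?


Formula: t_s = B * (V/A)^n  (Chvorinov's rule, n=2)
Modulus M = V/A = 1433/1041 = 1.376561 cm
M^2 = 1.376561^2 = 1.894920 cm^2
t_s = 3.89 * 1.894920 = 7.3712 s

7.3712 s


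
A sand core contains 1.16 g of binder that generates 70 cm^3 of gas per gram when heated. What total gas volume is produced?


Formula: V_gas = W_binder * gas_evolution_rate
V = 1.16 g * 70 cm^3/g = 81.2000 cm^3

81.2000 cm^3


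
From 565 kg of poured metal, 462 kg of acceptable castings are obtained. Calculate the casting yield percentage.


Formula: Casting Yield = (W_good / W_total) * 100
Yield = (462 kg / 565 kg) * 100 = 81.7699%

Answer: 81.7699%


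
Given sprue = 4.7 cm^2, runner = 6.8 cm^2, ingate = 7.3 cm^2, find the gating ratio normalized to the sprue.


Sprue:Runner:Ingate = 1 : 6.8/4.7 : 7.3/4.7 = 1:1.45:1.55


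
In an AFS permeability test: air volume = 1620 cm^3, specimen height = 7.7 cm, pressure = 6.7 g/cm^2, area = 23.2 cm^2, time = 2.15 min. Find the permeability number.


Formula: Permeability Number P = (V * H) / (p * A * t)
Numerator: V * H = 1620 * 7.7 = 12474.0
Denominator: p * A * t = 6.7 * 23.2 * 2.15 = 334.196
P = 12474.0 / 334.196 = 37.3254


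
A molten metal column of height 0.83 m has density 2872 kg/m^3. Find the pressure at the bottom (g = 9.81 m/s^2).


Formula: P = rho * g * h
rho * g = 2872 * 9.81 = 28174.32 N/m^3
P = 28174.32 * 0.83 = 23384.6856 Pa


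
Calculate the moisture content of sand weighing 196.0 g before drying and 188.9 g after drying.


Formula: MC = (W_wet - W_dry) / W_wet * 100
Water mass = 196.0 - 188.9 = 7.1 g
MC = 7.1 / 196.0 * 100 = 3.6224%

3.6224%


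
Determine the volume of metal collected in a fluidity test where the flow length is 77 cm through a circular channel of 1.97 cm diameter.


Formula: V = pi * (d/2)^2 * L  (cylinder volume)
Radius = 1.97/2 = 0.985 cm
V = pi * 0.985^2 * 77 = 234.7000 cm^3

234.7000 cm^3


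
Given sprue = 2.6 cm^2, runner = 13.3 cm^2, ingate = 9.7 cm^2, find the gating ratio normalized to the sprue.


Sprue:Runner:Ingate = 1 : 13.3/2.6 : 9.7/2.6 = 1:5.12:3.73

Answer: 1:5.12:3.73


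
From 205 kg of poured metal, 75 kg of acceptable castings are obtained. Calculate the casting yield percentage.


Formula: Casting Yield = (W_good / W_total) * 100
Yield = (75 kg / 205 kg) * 100 = 36.5854%

Final answer: 36.5854%


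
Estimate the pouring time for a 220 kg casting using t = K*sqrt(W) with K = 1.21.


Formula: t = K * sqrt(W)
sqrt(W) = sqrt(220) = 14.83240
t = 1.21 * 14.83240 = 17.9472 s


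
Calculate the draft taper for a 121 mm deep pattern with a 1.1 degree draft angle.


Formula: taper = depth * tan(draft_angle)
tan(1.1 deg) = 0.0192010
taper = 121 mm * 0.0192010 = 2.3233 mm

2.3233 mm


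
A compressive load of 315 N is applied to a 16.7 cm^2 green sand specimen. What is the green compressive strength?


Formula: Compressive Strength = Force / Area
Strength = 315 N / 16.7 cm^2 = 18.8623 N/cm^2

18.8623 N/cm^2


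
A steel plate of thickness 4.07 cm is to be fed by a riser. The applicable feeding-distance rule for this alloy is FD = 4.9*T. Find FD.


Formula: FD = 4.9 * T  (riser feeding-distance rule)
FD = 4.9 * 4.07 cm = 19.9430 cm

Final answer: 19.9430 cm


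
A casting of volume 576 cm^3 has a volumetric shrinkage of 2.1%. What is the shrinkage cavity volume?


Formula: V_shrink = V_casting * shrinkage_pct / 100
V_shrink = 576 cm^3 * 2.1 / 100 = 12.0960 cm^3


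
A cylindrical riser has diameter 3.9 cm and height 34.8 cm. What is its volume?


Formula: V = pi * (D/2)^2 * H  (cylinder volume)
Radius = D/2 = 3.9/2 = 1.95 cm
V = pi * 1.95^2 * 34.8 = 415.7175 cm^3

415.7175 cm^3


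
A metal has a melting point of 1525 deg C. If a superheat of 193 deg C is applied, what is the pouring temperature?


Formula: T_pour = T_melt + Superheat
T_pour = 1525 + 193 = 1718 deg C


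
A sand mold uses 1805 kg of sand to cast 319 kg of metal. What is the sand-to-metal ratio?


Formula: Sand-to-Metal Ratio = W_sand / W_metal
Ratio = 1805 kg / 319 kg = 5.6583


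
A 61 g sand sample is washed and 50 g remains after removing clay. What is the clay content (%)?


Formula: Clay% = (W_total - W_washed) / W_total * 100
Clay mass = 61 - 50 = 11 g
Clay% = 11 / 61 * 100 = 18.0328%


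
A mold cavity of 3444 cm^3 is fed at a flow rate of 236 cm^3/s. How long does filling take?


Formula: t_fill = V_mold / Q_flow
t = 3444 cm^3 / 236 cm^3/s = 14.5932 s

Final answer: 14.5932 s


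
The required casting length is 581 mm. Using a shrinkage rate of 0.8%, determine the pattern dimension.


Formula: L_pattern = L_casting * (1 + shrinkage_rate/100)
Shrinkage factor = 1 + 0.8/100 = 1.008
L_pattern = 581 mm * 1.008 = 585.6480 mm

Final answer: 585.6480 mm


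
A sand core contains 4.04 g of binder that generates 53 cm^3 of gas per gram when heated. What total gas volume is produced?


Formula: V_gas = W_binder * gas_evolution_rate
V = 4.04 g * 53 cm^3/g = 214.1200 cm^3

214.1200 cm^3


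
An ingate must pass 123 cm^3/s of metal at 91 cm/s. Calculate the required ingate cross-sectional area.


Formula: A_ingate = Q / v  (continuity equation)
A = 123 cm^3/s / 91 cm/s = 1.3516 cm^2


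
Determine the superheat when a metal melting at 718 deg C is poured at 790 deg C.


Formula: Superheat = T_pour - T_melt
Superheat = 790 - 718 = 72 deg C

72 deg C


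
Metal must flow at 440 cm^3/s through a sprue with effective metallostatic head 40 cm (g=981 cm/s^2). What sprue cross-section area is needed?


Formula: v = sqrt(2*g*h), A = Q/v
Velocity: v = sqrt(2 * 981 * 40) = sqrt(78480) = 280.1428 cm/s
Sprue area: A = Q / v = 440 / 280.1428 = 1.5706 cm^2

Answer: 1.5706 cm^2


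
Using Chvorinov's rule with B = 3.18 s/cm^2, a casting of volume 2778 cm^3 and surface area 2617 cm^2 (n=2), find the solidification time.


Formula: t_s = B * (V/A)^n  (Chvorinov's rule, n=2)
Modulus M = V/A = 2778/2617 = 1.061521 cm
M^2 = 1.061521^2 = 1.126827 cm^2
t_s = 3.18 * 1.126827 = 3.5833 s

3.5833 s


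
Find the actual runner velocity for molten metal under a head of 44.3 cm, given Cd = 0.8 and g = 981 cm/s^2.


Formula: v = Cd * sqrt(2 * g * h)  (Torricelli with discharge coefficient)
2*g*h = 2 * 981 * 44.3 = 86916.6 cm^2/s^2
sqrt(86916.6) = 294.81621 cm/s
v = 0.8 * 294.81621 = 235.8530 cm/s

Final answer: 235.8530 cm/s


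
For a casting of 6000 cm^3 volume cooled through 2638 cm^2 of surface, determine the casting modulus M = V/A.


Formula: Casting Modulus M = V / A
M = 6000 cm^3 / 2638 cm^2 = 2.2745 cm


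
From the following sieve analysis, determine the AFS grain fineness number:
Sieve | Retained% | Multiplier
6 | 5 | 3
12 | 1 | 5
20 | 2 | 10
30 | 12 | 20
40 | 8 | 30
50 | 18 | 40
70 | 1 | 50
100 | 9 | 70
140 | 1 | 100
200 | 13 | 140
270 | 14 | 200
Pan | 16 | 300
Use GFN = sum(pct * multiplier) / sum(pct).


Formula: GFN = sum(pct * multiplier) / sum(pct)
sum(pct * multiplier) = 11440
sum(pct) = 100
GFN = 11440 / 100 = 114.40

Answer: 114.40


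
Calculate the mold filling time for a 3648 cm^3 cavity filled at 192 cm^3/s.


Formula: t_fill = V_mold / Q_flow
t = 3648 cm^3 / 192 cm^3/s = 19.0000 s

Answer: 19.0000 s


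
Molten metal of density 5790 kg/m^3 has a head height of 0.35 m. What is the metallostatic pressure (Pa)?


Formula: P = rho * g * h
rho * g = 5790 * 9.81 = 56799.9 N/m^3
P = 56799.9 * 0.35 = 19879.9650 Pa

Final answer: 19879.9650 Pa


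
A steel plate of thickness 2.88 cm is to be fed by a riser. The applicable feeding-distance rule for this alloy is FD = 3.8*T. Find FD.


Formula: FD = 3.8 * T  (riser feeding-distance rule)
FD = 3.8 * 2.88 cm = 10.9440 cm

10.9440 cm


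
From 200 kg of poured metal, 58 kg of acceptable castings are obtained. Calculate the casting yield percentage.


Formula: Casting Yield = (W_good / W_total) * 100
Yield = (58 kg / 200 kg) * 100 = 29.0000%

29.0000%


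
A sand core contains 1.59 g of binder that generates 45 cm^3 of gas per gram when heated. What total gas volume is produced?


Formula: V_gas = W_binder * gas_evolution_rate
V = 1.59 g * 45 cm^3/g = 71.5500 cm^3

Final answer: 71.5500 cm^3


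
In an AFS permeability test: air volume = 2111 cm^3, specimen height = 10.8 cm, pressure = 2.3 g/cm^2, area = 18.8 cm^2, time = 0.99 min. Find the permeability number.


Formula: Permeability Number P = (V * H) / (p * A * t)
Numerator: V * H = 2111 * 10.8 = 22798.8
Denominator: p * A * t = 2.3 * 18.8 * 0.99 = 42.8076
P = 22798.8 / 42.8076 = 532.5877

Final answer: 532.5877


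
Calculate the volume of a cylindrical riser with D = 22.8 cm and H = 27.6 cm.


Formula: V = pi * (D/2)^2 * H  (cylinder volume)
Radius = D/2 = 22.8/2 = 11.4 cm
V = pi * 11.4^2 * 27.6 = 11268.5661 cm^3

11268.5661 cm^3


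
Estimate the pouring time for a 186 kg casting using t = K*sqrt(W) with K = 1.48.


Formula: t = K * sqrt(W)
sqrt(W) = sqrt(186) = 13.63818
t = 1.48 * 13.63818 = 20.1845 s

Final answer: 20.1845 s


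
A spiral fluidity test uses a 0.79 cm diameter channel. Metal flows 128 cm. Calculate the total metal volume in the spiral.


Formula: V = pi * (d/2)^2 * L  (cylinder volume)
Radius = 0.79/2 = 0.395 cm
V = pi * 0.395^2 * 128 = 62.7414 cm^3

Answer: 62.7414 cm^3


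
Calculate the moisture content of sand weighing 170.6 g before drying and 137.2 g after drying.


Formula: MC = (W_wet - W_dry) / W_wet * 100
Water mass = 170.6 - 137.2 = 33.4 g
MC = 33.4 / 170.6 * 100 = 19.5780%

Answer: 19.5780%


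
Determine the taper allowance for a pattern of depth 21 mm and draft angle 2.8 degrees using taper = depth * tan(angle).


Formula: taper = depth * tan(draft_angle)
tan(2.8 deg) = 0.0489082
taper = 21 mm * 0.0489082 = 1.0271 mm

Final answer: 1.0271 mm


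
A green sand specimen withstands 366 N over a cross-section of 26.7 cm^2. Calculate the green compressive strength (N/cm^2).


Formula: Compressive Strength = Force / Area
Strength = 366 N / 26.7 cm^2 = 13.7079 N/cm^2


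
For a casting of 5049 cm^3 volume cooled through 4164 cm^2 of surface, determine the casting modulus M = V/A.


Formula: Casting Modulus M = V / A
M = 5049 cm^3 / 4164 cm^2 = 1.2125 cm


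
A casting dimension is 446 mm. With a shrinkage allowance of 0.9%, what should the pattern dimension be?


Formula: L_pattern = L_casting * (1 + shrinkage_rate/100)
Shrinkage factor = 1 + 0.9/100 = 1.009
L_pattern = 446 mm * 1.009 = 450.0140 mm

Answer: 450.0140 mm


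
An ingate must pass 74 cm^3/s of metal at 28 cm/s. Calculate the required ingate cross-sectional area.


Formula: A_ingate = Q / v  (continuity equation)
A = 74 cm^3/s / 28 cm/s = 2.6429 cm^2

Answer: 2.6429 cm^2


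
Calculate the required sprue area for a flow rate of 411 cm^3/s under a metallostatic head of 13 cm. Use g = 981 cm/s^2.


Formula: v = sqrt(2*g*h), A = Q/v
Velocity: v = sqrt(2 * 981 * 13) = sqrt(25506) = 159.7060 cm/s
Sprue area: A = Q / v = 411 / 159.7060 = 2.5735 cm^2

Final answer: 2.5735 cm^2


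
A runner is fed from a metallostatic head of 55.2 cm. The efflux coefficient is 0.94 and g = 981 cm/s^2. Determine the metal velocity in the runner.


Formula: v = Cd * sqrt(2 * g * h)  (Torricelli with discharge coefficient)
2*g*h = 2 * 981 * 55.2 = 108302.4 cm^2/s^2
sqrt(108302.4) = 329.09330 cm/s
v = 0.94 * 329.09330 = 309.3477 cm/s

Final answer: 309.3477 cm/s


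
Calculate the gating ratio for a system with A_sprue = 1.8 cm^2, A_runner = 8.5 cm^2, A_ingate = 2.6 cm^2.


Sprue:Runner:Ingate = 1 : 8.5/1.8 : 2.6/1.8 = 1:4.72:1.44

Answer: 1:4.72:1.44


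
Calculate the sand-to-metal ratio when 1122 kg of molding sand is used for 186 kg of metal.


Formula: Sand-to-Metal Ratio = W_sand / W_metal
Ratio = 1122 kg / 186 kg = 6.0323

6.0323


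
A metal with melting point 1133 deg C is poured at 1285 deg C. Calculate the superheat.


Formula: Superheat = T_pour - T_melt
Superheat = 1285 - 1133 = 152 deg C

Final answer: 152 deg C


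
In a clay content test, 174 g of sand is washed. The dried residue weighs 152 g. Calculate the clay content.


Formula: Clay% = (W_total - W_washed) / W_total * 100
Clay mass = 174 - 152 = 22 g
Clay% = 22 / 174 * 100 = 12.6437%

Answer: 12.6437%


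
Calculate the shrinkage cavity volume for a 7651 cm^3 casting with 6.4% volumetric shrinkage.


Formula: V_shrink = V_casting * shrinkage_pct / 100
V_shrink = 7651 cm^3 * 6.4 / 100 = 489.6640 cm^3

Answer: 489.6640 cm^3


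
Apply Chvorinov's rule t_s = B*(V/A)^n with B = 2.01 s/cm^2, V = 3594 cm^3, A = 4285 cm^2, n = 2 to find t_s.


Formula: t_s = B * (V/A)^n  (Chvorinov's rule, n=2)
Modulus M = V/A = 3594/4285 = 0.838740 cm
M^2 = 0.838740^2 = 0.703485 cm^2
t_s = 2.01 * 0.703485 = 1.4140 s

Final answer: 1.4140 s


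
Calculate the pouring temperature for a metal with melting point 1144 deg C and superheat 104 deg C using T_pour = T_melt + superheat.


Formula: T_pour = T_melt + Superheat
T_pour = 1144 + 104 = 1248 deg C

Answer: 1248 deg C


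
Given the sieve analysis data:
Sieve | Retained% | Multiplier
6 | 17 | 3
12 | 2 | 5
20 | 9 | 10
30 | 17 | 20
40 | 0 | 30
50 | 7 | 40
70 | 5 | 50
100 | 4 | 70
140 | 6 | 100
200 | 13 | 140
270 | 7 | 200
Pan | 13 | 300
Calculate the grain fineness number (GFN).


Formula: GFN = sum(pct * multiplier) / sum(pct)
sum(pct * multiplier) = 9021
sum(pct) = 100
GFN = 9021 / 100 = 90.21

90.21


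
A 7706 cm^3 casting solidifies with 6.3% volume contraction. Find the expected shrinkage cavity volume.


Formula: V_shrink = V_casting * shrinkage_pct / 100
V_shrink = 7706 cm^3 * 6.3 / 100 = 485.4780 cm^3


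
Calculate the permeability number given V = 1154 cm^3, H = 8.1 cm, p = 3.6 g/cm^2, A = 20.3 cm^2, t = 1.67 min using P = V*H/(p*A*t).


Formula: Permeability Number P = (V * H) / (p * A * t)
Numerator: V * H = 1154 * 8.1 = 9347.4
Denominator: p * A * t = 3.6 * 20.3 * 1.67 = 122.0436
P = 9347.4 / 122.0436 = 76.5907

Final answer: 76.5907


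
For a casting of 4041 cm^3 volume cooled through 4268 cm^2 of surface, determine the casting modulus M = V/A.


Formula: Casting Modulus M = V / A
M = 4041 cm^3 / 4268 cm^2 = 0.9468 cm

Answer: 0.9468 cm


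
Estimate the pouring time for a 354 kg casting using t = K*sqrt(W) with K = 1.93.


Formula: t = K * sqrt(W)
sqrt(W) = sqrt(354) = 18.81489
t = 1.93 * 18.81489 = 36.3127 s

36.3127 s


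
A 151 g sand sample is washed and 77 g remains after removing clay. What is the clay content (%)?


Formula: Clay% = (W_total - W_washed) / W_total * 100
Clay mass = 151 - 77 = 74 g
Clay% = 74 / 151 * 100 = 49.0066%

49.0066%


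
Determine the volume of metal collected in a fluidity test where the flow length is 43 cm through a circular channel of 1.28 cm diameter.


Formula: V = pi * (d/2)^2 * L  (cylinder volume)
Radius = 1.28/2 = 0.64 cm
V = pi * 0.64^2 * 43 = 55.3322 cm^3

Answer: 55.3322 cm^3


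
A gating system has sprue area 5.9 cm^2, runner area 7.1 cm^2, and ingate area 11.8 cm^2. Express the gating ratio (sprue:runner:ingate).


Sprue:Runner:Ingate = 1 : 7.1/5.9 : 11.8/5.9 = 1:1.20:2.00


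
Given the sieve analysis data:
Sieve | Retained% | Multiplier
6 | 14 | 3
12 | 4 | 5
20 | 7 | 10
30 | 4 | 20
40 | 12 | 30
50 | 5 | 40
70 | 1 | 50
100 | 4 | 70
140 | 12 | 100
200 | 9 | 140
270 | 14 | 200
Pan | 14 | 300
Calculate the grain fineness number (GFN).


Formula: GFN = sum(pct * multiplier) / sum(pct)
sum(pct * multiplier) = 10562
sum(pct) = 100
GFN = 10562 / 100 = 105.62

Answer: 105.62


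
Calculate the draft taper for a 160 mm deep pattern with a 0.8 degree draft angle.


Formula: taper = depth * tan(draft_angle)
tan(0.8 deg) = 0.0139635
taper = 160 mm * 0.0139635 = 2.2342 mm

Final answer: 2.2342 mm


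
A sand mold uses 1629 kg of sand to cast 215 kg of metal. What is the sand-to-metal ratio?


Formula: Sand-to-Metal Ratio = W_sand / W_metal
Ratio = 1629 kg / 215 kg = 7.5767

7.5767


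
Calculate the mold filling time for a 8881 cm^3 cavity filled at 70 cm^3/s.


Formula: t_fill = V_mold / Q_flow
t = 8881 cm^3 / 70 cm^3/s = 126.8714 s

126.8714 s


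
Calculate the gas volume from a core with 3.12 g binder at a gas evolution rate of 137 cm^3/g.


Formula: V_gas = W_binder * gas_evolution_rate
V = 3.12 g * 137 cm^3/g = 427.4400 cm^3

427.4400 cm^3


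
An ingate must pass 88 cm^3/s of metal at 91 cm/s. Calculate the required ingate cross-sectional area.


Formula: A_ingate = Q / v  (continuity equation)
A = 88 cm^3/s / 91 cm/s = 0.9670 cm^2

Answer: 0.9670 cm^2


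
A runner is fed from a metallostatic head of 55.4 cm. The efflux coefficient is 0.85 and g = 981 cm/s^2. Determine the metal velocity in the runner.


Formula: v = Cd * sqrt(2 * g * h)  (Torricelli with discharge coefficient)
2*g*h = 2 * 981 * 55.4 = 108694.8 cm^2/s^2
sqrt(108694.8) = 329.68894 cm/s
v = 0.85 * 329.68894 = 280.2356 cm/s

Answer: 280.2356 cm/s


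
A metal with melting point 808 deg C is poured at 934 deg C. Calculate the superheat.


Formula: Superheat = T_pour - T_melt
Superheat = 934 - 808 = 126 deg C


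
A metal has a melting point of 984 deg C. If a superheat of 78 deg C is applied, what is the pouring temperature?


Formula: T_pour = T_melt + Superheat
T_pour = 984 + 78 = 1062 deg C


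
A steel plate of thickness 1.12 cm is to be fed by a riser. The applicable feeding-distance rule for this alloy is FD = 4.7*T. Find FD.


Formula: FD = 4.7 * T  (riser feeding-distance rule)
FD = 4.7 * 1.12 cm = 5.2640 cm

Answer: 5.2640 cm


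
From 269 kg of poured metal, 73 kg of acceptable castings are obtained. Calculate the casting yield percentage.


Formula: Casting Yield = (W_good / W_total) * 100
Yield = (73 kg / 269 kg) * 100 = 27.1375%

27.1375%


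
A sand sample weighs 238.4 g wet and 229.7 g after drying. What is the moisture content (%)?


Formula: MC = (W_wet - W_dry) / W_wet * 100
Water mass = 238.4 - 229.7 = 8.7 g
MC = 8.7 / 238.4 * 100 = 3.6493%

3.6493%


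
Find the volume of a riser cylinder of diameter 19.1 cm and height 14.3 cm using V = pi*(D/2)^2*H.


Formula: V = pi * (D/2)^2 * H  (cylinder volume)
Radius = D/2 = 19.1/2 = 9.55 cm
V = pi * 9.55^2 * 14.3 = 4097.2518 cm^3

4097.2518 cm^3


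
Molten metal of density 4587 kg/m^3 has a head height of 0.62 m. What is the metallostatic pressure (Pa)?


Formula: P = rho * g * h
rho * g = 4587 * 9.81 = 44998.47 N/m^3
P = 44998.47 * 0.62 = 27899.0514 Pa


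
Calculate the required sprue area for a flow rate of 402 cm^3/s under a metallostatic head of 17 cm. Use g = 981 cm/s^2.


Formula: v = sqrt(2*g*h), A = Q/v
Velocity: v = sqrt(2 * 981 * 17) = sqrt(33354) = 182.6308 cm/s
Sprue area: A = Q / v = 402 / 182.6308 = 2.2012 cm^2

2.2012 cm^2


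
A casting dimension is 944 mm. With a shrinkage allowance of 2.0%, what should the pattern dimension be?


Formula: L_pattern = L_casting * (1 + shrinkage_rate/100)
Shrinkage factor = 1 + 2.0/100 = 1.02
L_pattern = 944 mm * 1.02 = 962.8800 mm

Final answer: 962.8800 mm


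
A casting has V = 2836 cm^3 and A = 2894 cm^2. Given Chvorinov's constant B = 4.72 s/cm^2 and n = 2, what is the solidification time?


Formula: t_s = B * (V/A)^n  (Chvorinov's rule, n=2)
Modulus M = V/A = 2836/2894 = 0.979959 cm
M^2 = 0.979959^2 = 0.960320 cm^2
t_s = 4.72 * 0.960320 = 4.5327 s


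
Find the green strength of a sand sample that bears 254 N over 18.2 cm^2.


Formula: Compressive Strength = Force / Area
Strength = 254 N / 18.2 cm^2 = 13.9560 N/cm^2

Final answer: 13.9560 N/cm^2


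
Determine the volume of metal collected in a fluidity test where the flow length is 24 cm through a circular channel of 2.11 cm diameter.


Formula: V = pi * (d/2)^2 * L  (cylinder volume)
Radius = 2.11/2 = 1.055 cm
V = pi * 1.055^2 * 24 = 83.9201 cm^3

Final answer: 83.9201 cm^3


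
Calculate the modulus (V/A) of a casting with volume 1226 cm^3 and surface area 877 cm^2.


Formula: Casting Modulus M = V / A
M = 1226 cm^3 / 877 cm^2 = 1.3979 cm


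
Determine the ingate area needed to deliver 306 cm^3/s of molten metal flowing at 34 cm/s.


Formula: A_ingate = Q / v  (continuity equation)
A = 306 cm^3/s / 34 cm/s = 9.0000 cm^2

Final answer: 9.0000 cm^2


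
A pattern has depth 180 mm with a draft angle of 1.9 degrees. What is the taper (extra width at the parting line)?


Formula: taper = depth * tan(draft_angle)
tan(1.9 deg) = 0.0331734
taper = 180 mm * 0.0331734 = 5.9712 mm

5.9712 mm


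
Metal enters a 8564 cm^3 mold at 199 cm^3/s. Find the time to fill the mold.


Formula: t_fill = V_mold / Q_flow
t = 8564 cm^3 / 199 cm^3/s = 43.0352 s

43.0352 s


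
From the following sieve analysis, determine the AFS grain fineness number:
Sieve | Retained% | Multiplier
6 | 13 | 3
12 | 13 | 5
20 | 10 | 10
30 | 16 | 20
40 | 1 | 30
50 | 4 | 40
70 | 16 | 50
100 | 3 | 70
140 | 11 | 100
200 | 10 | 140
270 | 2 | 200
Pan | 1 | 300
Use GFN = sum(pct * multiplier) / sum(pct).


Formula: GFN = sum(pct * multiplier) / sum(pct)
sum(pct * multiplier) = 4924
sum(pct) = 100
GFN = 4924 / 100 = 49.24


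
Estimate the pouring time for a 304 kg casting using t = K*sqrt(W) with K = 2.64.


Formula: t = K * sqrt(W)
sqrt(W) = sqrt(304) = 17.43560
t = 2.64 * 17.43560 = 46.0300 s

46.0300 s


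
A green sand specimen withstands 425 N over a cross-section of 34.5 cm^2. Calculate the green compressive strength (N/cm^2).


Formula: Compressive Strength = Force / Area
Strength = 425 N / 34.5 cm^2 = 12.3188 N/cm^2

Answer: 12.3188 N/cm^2


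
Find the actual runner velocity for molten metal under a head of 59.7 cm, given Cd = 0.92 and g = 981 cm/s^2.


Formula: v = Cd * sqrt(2 * g * h)  (Torricelli with discharge coefficient)
2*g*h = 2 * 981 * 59.7 = 117131.4 cm^2/s^2
sqrt(117131.4) = 342.24465 cm/s
v = 0.92 * 342.24465 = 314.8651 cm/s

314.8651 cm/s


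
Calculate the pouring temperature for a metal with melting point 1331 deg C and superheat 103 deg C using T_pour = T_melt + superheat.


Formula: T_pour = T_melt + Superheat
T_pour = 1331 + 103 = 1434 deg C


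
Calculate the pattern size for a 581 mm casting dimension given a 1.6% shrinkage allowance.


Formula: L_pattern = L_casting * (1 + shrinkage_rate/100)
Shrinkage factor = 1 + 1.6/100 = 1.016
L_pattern = 581 mm * 1.016 = 590.2960 mm

Answer: 590.2960 mm


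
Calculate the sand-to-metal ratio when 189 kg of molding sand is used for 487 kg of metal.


Formula: Sand-to-Metal Ratio = W_sand / W_metal
Ratio = 189 kg / 487 kg = 0.3881

Answer: 0.3881


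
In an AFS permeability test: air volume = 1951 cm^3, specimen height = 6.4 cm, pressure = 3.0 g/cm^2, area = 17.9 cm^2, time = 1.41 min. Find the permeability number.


Formula: Permeability Number P = (V * H) / (p * A * t)
Numerator: V * H = 1951 * 6.4 = 12486.4
Denominator: p * A * t = 3.0 * 17.9 * 1.41 = 75.717
P = 12486.4 / 75.717 = 164.9088

Final answer: 164.9088


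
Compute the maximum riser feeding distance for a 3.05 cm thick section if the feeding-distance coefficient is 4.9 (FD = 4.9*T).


Formula: FD = 4.9 * T  (riser feeding-distance rule)
FD = 4.9 * 3.05 cm = 14.9450 cm

14.9450 cm


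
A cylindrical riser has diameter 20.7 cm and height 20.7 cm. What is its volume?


Formula: V = pi * (D/2)^2 * H  (cylinder volume)
Radius = D/2 = 20.7/2 = 10.35 cm
V = pi * 10.35^2 * 20.7 = 6966.2799 cm^3


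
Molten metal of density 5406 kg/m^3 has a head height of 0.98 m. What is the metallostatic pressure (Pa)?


Formula: P = rho * g * h
rho * g = 5406 * 9.81 = 53032.86 N/m^3
P = 53032.86 * 0.98 = 51972.2028 Pa


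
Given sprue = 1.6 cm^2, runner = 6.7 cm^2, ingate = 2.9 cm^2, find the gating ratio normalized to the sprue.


Sprue:Runner:Ingate = 1 : 6.7/1.6 : 2.9/1.6 = 1:4.19:1.81

Answer: 1:4.19:1.81


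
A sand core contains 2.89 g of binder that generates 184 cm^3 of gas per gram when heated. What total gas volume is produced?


Formula: V_gas = W_binder * gas_evolution_rate
V = 2.89 g * 184 cm^3/g = 531.7600 cm^3

Final answer: 531.7600 cm^3


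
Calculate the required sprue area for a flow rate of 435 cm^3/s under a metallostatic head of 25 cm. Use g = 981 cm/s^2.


Formula: v = sqrt(2*g*h), A = Q/v
Velocity: v = sqrt(2 * 981 * 25) = sqrt(49050) = 221.4723 cm/s
Sprue area: A = Q / v = 435 / 221.4723 = 1.9641 cm^2

1.9641 cm^2


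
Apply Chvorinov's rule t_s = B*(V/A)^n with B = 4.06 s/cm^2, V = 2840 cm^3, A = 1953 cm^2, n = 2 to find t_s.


Formula: t_s = B * (V/A)^n  (Chvorinov's rule, n=2)
Modulus M = V/A = 2840/1953 = 1.454173 cm
M^2 = 1.454173^2 = 2.114619 cm^2
t_s = 4.06 * 2.114619 = 8.5854 s

Answer: 8.5854 s


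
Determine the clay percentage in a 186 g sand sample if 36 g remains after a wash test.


Formula: Clay% = (W_total - W_washed) / W_total * 100
Clay mass = 186 - 36 = 150 g
Clay% = 150 / 186 * 100 = 80.6452%

Final answer: 80.6452%


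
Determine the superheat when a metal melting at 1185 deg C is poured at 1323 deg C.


Formula: Superheat = T_pour - T_melt
Superheat = 1323 - 1185 = 138 deg C

Answer: 138 deg C


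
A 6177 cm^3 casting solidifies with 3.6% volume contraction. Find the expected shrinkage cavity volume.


Formula: V_shrink = V_casting * shrinkage_pct / 100
V_shrink = 6177 cm^3 * 3.6 / 100 = 222.3720 cm^3

Answer: 222.3720 cm^3


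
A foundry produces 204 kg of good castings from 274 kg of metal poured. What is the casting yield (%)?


Formula: Casting Yield = (W_good / W_total) * 100
Yield = (204 kg / 274 kg) * 100 = 74.4526%


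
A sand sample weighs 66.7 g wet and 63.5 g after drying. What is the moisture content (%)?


Formula: MC = (W_wet - W_dry) / W_wet * 100
Water mass = 66.7 - 63.5 = 3.2 g
MC = 3.2 / 66.7 * 100 = 4.7976%


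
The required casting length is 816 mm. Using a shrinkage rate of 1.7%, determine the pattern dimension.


Formula: L_pattern = L_casting * (1 + shrinkage_rate/100)
Shrinkage factor = 1 + 1.7/100 = 1.017
L_pattern = 816 mm * 1.017 = 829.8720 mm

829.8720 mm


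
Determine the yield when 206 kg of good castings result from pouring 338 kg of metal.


Formula: Casting Yield = (W_good / W_total) * 100
Yield = (206 kg / 338 kg) * 100 = 60.9467%

Final answer: 60.9467%


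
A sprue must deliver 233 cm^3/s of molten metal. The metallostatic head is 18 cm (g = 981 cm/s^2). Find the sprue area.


Formula: v = sqrt(2*g*h), A = Q/v
Velocity: v = sqrt(2 * 981 * 18) = sqrt(35316) = 187.9255 cm/s
Sprue area: A = Q / v = 233 / 187.9255 = 1.2399 cm^2


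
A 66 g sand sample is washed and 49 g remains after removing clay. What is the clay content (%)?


Formula: Clay% = (W_total - W_washed) / W_total * 100
Clay mass = 66 - 49 = 17 g
Clay% = 17 / 66 * 100 = 25.7576%

25.7576%


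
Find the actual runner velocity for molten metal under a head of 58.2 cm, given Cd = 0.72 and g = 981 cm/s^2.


Formula: v = Cd * sqrt(2 * g * h)  (Torricelli with discharge coefficient)
2*g*h = 2 * 981 * 58.2 = 114188.4 cm^2/s^2
sqrt(114188.4) = 337.91774 cm/s
v = 0.72 * 337.91774 = 243.3008 cm/s

Final answer: 243.3008 cm/s


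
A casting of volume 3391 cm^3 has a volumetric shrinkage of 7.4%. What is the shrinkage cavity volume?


Formula: V_shrink = V_casting * shrinkage_pct / 100
V_shrink = 3391 cm^3 * 7.4 / 100 = 250.9340 cm^3

Final answer: 250.9340 cm^3


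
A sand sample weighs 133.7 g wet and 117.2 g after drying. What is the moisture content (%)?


Formula: MC = (W_wet - W_dry) / W_wet * 100
Water mass = 133.7 - 117.2 = 16.5 g
MC = 16.5 / 133.7 * 100 = 12.3411%

12.3411%


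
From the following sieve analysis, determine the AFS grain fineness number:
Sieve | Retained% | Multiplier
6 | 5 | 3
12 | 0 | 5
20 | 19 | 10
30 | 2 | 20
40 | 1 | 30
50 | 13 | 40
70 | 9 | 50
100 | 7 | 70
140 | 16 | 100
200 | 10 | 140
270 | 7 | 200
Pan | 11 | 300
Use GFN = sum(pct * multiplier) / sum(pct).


Formula: GFN = sum(pct * multiplier) / sum(pct)
sum(pct * multiplier) = 9435
sum(pct) = 100
GFN = 9435 / 100 = 94.35

94.35


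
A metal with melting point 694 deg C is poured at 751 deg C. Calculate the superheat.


Formula: Superheat = T_pour - T_melt
Superheat = 751 - 694 = 57 deg C


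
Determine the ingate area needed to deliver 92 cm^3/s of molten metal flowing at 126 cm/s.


Formula: A_ingate = Q / v  (continuity equation)
A = 92 cm^3/s / 126 cm/s = 0.7302 cm^2

Final answer: 0.7302 cm^2


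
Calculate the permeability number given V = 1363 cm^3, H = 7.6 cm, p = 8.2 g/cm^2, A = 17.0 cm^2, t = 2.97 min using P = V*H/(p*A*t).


Formula: Permeability Number P = (V * H) / (p * A * t)
Numerator: V * H = 1363 * 7.6 = 10358.8
Denominator: p * A * t = 8.2 * 17.0 * 2.97 = 414.018
P = 10358.8 / 414.018 = 25.0202

25.0202


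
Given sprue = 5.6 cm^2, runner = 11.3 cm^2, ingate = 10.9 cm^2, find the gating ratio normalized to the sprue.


Sprue:Runner:Ingate = 1 : 11.3/5.6 : 10.9/5.6 = 1:2.02:1.95

1:2.02:1.95


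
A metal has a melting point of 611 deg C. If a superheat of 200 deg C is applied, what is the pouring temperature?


Formula: T_pour = T_melt + Superheat
T_pour = 611 + 200 = 811 deg C


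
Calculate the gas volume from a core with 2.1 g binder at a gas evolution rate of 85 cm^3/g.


Formula: V_gas = W_binder * gas_evolution_rate
V = 2.1 g * 85 cm^3/g = 178.5000 cm^3

Answer: 178.5000 cm^3


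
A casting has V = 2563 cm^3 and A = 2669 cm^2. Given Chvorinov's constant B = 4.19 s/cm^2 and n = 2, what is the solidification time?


Formula: t_s = B * (V/A)^n  (Chvorinov's rule, n=2)
Modulus M = V/A = 2563/2669 = 0.960285 cm
M^2 = 0.960285^2 = 0.922147 cm^2
t_s = 4.19 * 0.922147 = 3.8638 s

Final answer: 3.8638 s


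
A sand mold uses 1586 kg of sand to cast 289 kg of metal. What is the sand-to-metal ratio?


Formula: Sand-to-Metal Ratio = W_sand / W_metal
Ratio = 1586 kg / 289 kg = 5.4879


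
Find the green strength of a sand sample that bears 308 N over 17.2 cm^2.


Formula: Compressive Strength = Force / Area
Strength = 308 N / 17.2 cm^2 = 17.9070 N/cm^2

Answer: 17.9070 N/cm^2


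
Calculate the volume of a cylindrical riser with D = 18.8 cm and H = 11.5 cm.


Formula: V = pi * (D/2)^2 * H  (cylinder volume)
Radius = D/2 = 18.8/2 = 9.4 cm
V = pi * 9.4^2 * 11.5 = 3192.2980 cm^3


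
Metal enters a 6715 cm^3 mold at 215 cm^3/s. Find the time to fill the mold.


Formula: t_fill = V_mold / Q_flow
t = 6715 cm^3 / 215 cm^3/s = 31.2326 s

31.2326 s


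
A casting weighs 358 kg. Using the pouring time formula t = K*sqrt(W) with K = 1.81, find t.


Formula: t = K * sqrt(W)
sqrt(W) = sqrt(358) = 18.92089
t = 1.81 * 18.92089 = 34.2468 s

Final answer: 34.2468 s


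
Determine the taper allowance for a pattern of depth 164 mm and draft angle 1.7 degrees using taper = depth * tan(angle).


Formula: taper = depth * tan(draft_angle)
tan(1.7 deg) = 0.0296793
taper = 164 mm * 0.0296793 = 4.8674 mm

4.8674 mm


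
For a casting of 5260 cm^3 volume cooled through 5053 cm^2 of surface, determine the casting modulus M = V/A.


Formula: Casting Modulus M = V / A
M = 5260 cm^3 / 5053 cm^2 = 1.0410 cm

1.0410 cm


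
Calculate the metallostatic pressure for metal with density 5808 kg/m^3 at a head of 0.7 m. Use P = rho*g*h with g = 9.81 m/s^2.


Formula: P = rho * g * h
rho * g = 5808 * 9.81 = 56976.48 N/m^3
P = 56976.48 * 0.7 = 39883.5360 Pa


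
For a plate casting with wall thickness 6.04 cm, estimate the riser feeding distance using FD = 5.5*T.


Formula: FD = 5.5 * T  (riser feeding-distance rule)
FD = 5.5 * 6.04 cm = 33.2200 cm

Final answer: 33.2200 cm


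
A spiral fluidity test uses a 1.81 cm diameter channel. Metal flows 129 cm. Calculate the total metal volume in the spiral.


Formula: V = pi * (d/2)^2 * L  (cylinder volume)
Radius = 1.81/2 = 0.905 cm
V = pi * 0.905^2 * 129 = 331.9225 cm^3

Answer: 331.9225 cm^3


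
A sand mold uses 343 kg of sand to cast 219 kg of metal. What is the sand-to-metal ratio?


Formula: Sand-to-Metal Ratio = W_sand / W_metal
Ratio = 343 kg / 219 kg = 1.5662

Final answer: 1.5662


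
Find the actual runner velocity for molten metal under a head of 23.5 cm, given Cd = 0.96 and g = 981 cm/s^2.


Formula: v = Cd * sqrt(2 * g * h)  (Torricelli with discharge coefficient)
2*g*h = 2 * 981 * 23.5 = 46107.0 cm^2/s^2
sqrt(46107.0) = 214.72541 cm/s
v = 0.96 * 214.72541 = 206.1364 cm/s

Answer: 206.1364 cm/s


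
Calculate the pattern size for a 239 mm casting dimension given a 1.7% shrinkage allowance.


Formula: L_pattern = L_casting * (1 + shrinkage_rate/100)
Shrinkage factor = 1 + 1.7/100 = 1.017
L_pattern = 239 mm * 1.017 = 243.0630 mm

Final answer: 243.0630 mm


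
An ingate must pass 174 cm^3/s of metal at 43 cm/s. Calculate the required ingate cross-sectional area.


Formula: A_ingate = Q / v  (continuity equation)
A = 174 cm^3/s / 43 cm/s = 4.0465 cm^2

4.0465 cm^2


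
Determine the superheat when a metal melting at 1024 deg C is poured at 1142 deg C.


Formula: Superheat = T_pour - T_melt
Superheat = 1142 - 1024 = 118 deg C

Final answer: 118 deg C


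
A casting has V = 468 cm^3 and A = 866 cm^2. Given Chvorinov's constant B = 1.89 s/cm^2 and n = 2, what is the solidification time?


Formula: t_s = B * (V/A)^n  (Chvorinov's rule, n=2)
Modulus M = V/A = 468/866 = 0.540416 cm
M^2 = 0.540416^2 = 0.292049 cm^2
t_s = 1.89 * 0.292049 = 0.5520 s

0.5520 s


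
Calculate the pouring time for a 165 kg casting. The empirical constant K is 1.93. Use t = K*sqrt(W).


Formula: t = K * sqrt(W)
sqrt(W) = sqrt(165) = 12.84523
t = 1.93 * 12.84523 = 24.7913 s

24.7913 s


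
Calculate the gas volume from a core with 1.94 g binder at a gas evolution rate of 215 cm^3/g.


Formula: V_gas = W_binder * gas_evolution_rate
V = 1.94 g * 215 cm^3/g = 417.1000 cm^3

Final answer: 417.1000 cm^3


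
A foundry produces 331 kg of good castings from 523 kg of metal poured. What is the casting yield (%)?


Formula: Casting Yield = (W_good / W_total) * 100
Yield = (331 kg / 523 kg) * 100 = 63.2887%

63.2887%
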